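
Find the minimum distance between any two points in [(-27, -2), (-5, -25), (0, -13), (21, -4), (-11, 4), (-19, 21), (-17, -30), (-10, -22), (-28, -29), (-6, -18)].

Computing all pairwise distances among 10 points:

d((-27, -2), (-5, -25)) = 31.8277
d((-27, -2), (0, -13)) = 29.1548
d((-27, -2), (21, -4)) = 48.0416
d((-27, -2), (-11, 4)) = 17.088
d((-27, -2), (-19, 21)) = 24.3516
d((-27, -2), (-17, -30)) = 29.7321
d((-27, -2), (-10, -22)) = 26.2488
d((-27, -2), (-28, -29)) = 27.0185
d((-27, -2), (-6, -18)) = 26.4008
d((-5, -25), (0, -13)) = 13.0
d((-5, -25), (21, -4)) = 33.4215
d((-5, -25), (-11, 4)) = 29.6142
d((-5, -25), (-19, 21)) = 48.0833
d((-5, -25), (-17, -30)) = 13.0
d((-5, -25), (-10, -22)) = 5.831
d((-5, -25), (-28, -29)) = 23.3452
d((-5, -25), (-6, -18)) = 7.0711
d((0, -13), (21, -4)) = 22.8473
d((0, -13), (-11, 4)) = 20.2485
d((0, -13), (-19, 21)) = 38.9487
d((0, -13), (-17, -30)) = 24.0416
d((0, -13), (-10, -22)) = 13.4536
d((0, -13), (-28, -29)) = 32.249
d((0, -13), (-6, -18)) = 7.8102
d((21, -4), (-11, 4)) = 32.9848
d((21, -4), (-19, 21)) = 47.1699
d((21, -4), (-17, -30)) = 46.0435
d((21, -4), (-10, -22)) = 35.8469
d((21, -4), (-28, -29)) = 55.0091
d((21, -4), (-6, -18)) = 30.4138
d((-11, 4), (-19, 21)) = 18.7883
d((-11, 4), (-17, -30)) = 34.5254
d((-11, 4), (-10, -22)) = 26.0192
d((-11, 4), (-28, -29)) = 37.1214
d((-11, 4), (-6, -18)) = 22.561
d((-19, 21), (-17, -30)) = 51.0392
d((-19, 21), (-10, -22)) = 43.9318
d((-19, 21), (-28, -29)) = 50.8035
d((-19, 21), (-6, -18)) = 41.1096
d((-17, -30), (-10, -22)) = 10.6301
d((-17, -30), (-28, -29)) = 11.0454
d((-17, -30), (-6, -18)) = 16.2788
d((-10, -22), (-28, -29)) = 19.3132
d((-10, -22), (-6, -18)) = 5.6569 <-- minimum
d((-28, -29), (-6, -18)) = 24.5967

Closest pair: (-10, -22) and (-6, -18) with distance 5.6569

The closest pair is (-10, -22) and (-6, -18) with Euclidean distance 5.6569. For 10 points, brute-force pairwise comparison is shown above. For large n, the divide-and-conquer algorithm (sort by x, recurse on halves, check the dividing strip) achieves O(n log n).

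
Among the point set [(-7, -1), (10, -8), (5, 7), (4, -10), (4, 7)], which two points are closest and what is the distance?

Computing all pairwise distances among 5 points:

d((-7, -1), (10, -8)) = 18.3848
d((-7, -1), (5, 7)) = 14.4222
d((-7, -1), (4, -10)) = 14.2127
d((-7, -1), (4, 7)) = 13.6015
d((10, -8), (5, 7)) = 15.8114
d((10, -8), (4, -10)) = 6.3246
d((10, -8), (4, 7)) = 16.1555
d((5, 7), (4, -10)) = 17.0294
d((5, 7), (4, 7)) = 1.0 <-- minimum
d((4, -10), (4, 7)) = 17.0

Closest pair: (5, 7) and (4, 7) with distance 1.0

The closest pair is (5, 7) and (4, 7) with Euclidean distance 1.0. For 5 points, brute-force pairwise comparison is shown above. For large n, the divide-and-conquer algorithm (sort by x, recurse on halves, check the dividing strip) achieves O(n log n).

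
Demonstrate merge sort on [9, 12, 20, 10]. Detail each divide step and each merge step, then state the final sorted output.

Merge sort trace:

Split: [9, 12, 20, 10] -> [9, 12] and [20, 10]
  Split: [9, 12] -> [9] and [12]
  Merge: [9] + [12] -> [9, 12]
  Split: [20, 10] -> [20] and [10]
  Merge: [20] + [10] -> [10, 20]
Merge: [9, 12] + [10, 20] -> [9, 10, 12, 20]

Final sorted array: [9, 10, 12, 20]

The merge sort proceeds by recursively splitting the array and merging sorted halves.
After all merges, the sorted array is [9, 10, 12, 20].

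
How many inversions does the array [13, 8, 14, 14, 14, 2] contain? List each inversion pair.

Finding inversions in [13, 8, 14, 14, 14, 2]:

(0, 1): arr[0]=13 > arr[1]=8
(0, 5): arr[0]=13 > arr[5]=2
(1, 5): arr[1]=8 > arr[5]=2
(2, 5): arr[2]=14 > arr[5]=2
(3, 5): arr[3]=14 > arr[5]=2
(4, 5): arr[4]=14 > arr[5]=2

Total inversions: 6

The array has 6 inversion(s): (0,1), (0,5), (1,5), (2,5), (3,5), (4,5). Each pair (i,j) satisfies i < j and arr[i] > arr[j].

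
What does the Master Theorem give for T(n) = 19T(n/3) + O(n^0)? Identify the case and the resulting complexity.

Master Theorem for T(n) = 19T(n/3) + O(n^0):

a = 19, b = 3, c = 0
log_b(a) = log_3(19) = 2.6801

Case 1: c = 0 < log_3(19) = 2.6801
T(n) = O(n^(log_3 19))

For T(n) = 19T(n/3) + O(n^0): log_3(19) = 2.6801. This is Case 1 of the Master Theorem (c < log_b(a), work dominated by leaves), giving O(n^(log_3 19)).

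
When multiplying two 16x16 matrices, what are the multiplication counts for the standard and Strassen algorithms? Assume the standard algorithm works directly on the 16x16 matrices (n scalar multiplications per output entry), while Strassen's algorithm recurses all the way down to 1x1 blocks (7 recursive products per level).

Matrix multiplication for 16x16 matrices:

Standard algorithm: 16^3 = 4096 multiplications
Strassen's algorithm: 7^(log2(16)) = 7^4 = 2401 multiplications
Savings: 4096 - 2401 = 1695 multiplications

Standard: 4096 multiplications (16^3). Strassen: 2401 multiplications (7^4). Strassen reduces 8 recursive multiplications to 7 at each level.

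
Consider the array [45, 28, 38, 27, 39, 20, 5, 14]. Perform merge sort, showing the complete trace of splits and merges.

Merge sort trace:

Split: [45, 28, 38, 27, 39, 20, 5, 14] -> [45, 28, 38, 27] and [39, 20, 5, 14]
  Split: [45, 28, 38, 27] -> [45, 28] and [38, 27]
    Split: [45, 28] -> [45] and [28]
    Merge: [45] + [28] -> [28, 45]
    Split: [38, 27] -> [38] and [27]
    Merge: [38] + [27] -> [27, 38]
  Merge: [28, 45] + [27, 38] -> [27, 28, 38, 45]
  Split: [39, 20, 5, 14] -> [39, 20] and [5, 14]
    Split: [39, 20] -> [39] and [20]
    Merge: [39] + [20] -> [20, 39]
    Split: [5, 14] -> [5] and [14]
    Merge: [5] + [14] -> [5, 14]
  Merge: [20, 39] + [5, 14] -> [5, 14, 20, 39]
Merge: [27, 28, 38, 45] + [5, 14, 20, 39] -> [5, 14, 20, 27, 28, 38, 39, 45]

Final sorted array: [5, 14, 20, 27, 28, 38, 39, 45]

The merge sort proceeds by recursively splitting the array and merging sorted halves.
After all merges, the sorted array is [5, 14, 20, 27, 28, 38, 39, 45].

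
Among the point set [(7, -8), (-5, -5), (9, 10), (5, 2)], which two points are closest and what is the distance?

Computing all pairwise distances among 4 points:

d((7, -8), (-5, -5)) = 12.3693
d((7, -8), (9, 10)) = 18.1108
d((7, -8), (5, 2)) = 10.198
d((-5, -5), (9, 10)) = 20.5183
d((-5, -5), (5, 2)) = 12.2066
d((9, 10), (5, 2)) = 8.9443 <-- minimum

Closest pair: (9, 10) and (5, 2) with distance 8.9443

The closest pair is (9, 10) and (5, 2) with Euclidean distance 8.9443. For 4 points, brute-force pairwise comparison is shown above. For large n, the divide-and-conquer algorithm (sort by x, recurse on halves, check the dividing strip) achieves O(n log n).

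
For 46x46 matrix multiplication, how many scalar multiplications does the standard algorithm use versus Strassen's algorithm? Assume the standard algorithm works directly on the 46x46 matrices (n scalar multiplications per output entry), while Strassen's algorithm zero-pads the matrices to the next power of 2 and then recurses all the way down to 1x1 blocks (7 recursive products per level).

Matrix multiplication for 46x46 matrices:

Strassen's algorithm requires power-of-2 dimensions. Pad 46x46 to 64x64 (next power of 2).

Standard algorithm: 46^3 = 97336 multiplications
Strassen's algorithm: 7^(log2(64)) = 7^6 = 117649 multiplications
Difference: 97336 - 117649 = -20313 (Strassen uses MORE here due to padding overhead — for small or just-over-power-of-2 n, padding can outweigh the per-level savings)

Standard: 97336 multiplications (46^3). Strassen: 117649 multiplications (7^6, after padding to 64x64). Strassen reduces 8 recursive multiplications to 7 at each level.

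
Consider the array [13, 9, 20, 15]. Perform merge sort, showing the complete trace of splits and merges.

Merge sort trace:

Split: [13, 9, 20, 15] -> [13, 9] and [20, 15]
  Split: [13, 9] -> [13] and [9]
  Merge: [13] + [9] -> [9, 13]
  Split: [20, 15] -> [20] and [15]
  Merge: [20] + [15] -> [15, 20]
Merge: [9, 13] + [15, 20] -> [9, 13, 15, 20]

Final sorted array: [9, 13, 15, 20]

The merge sort proceeds by recursively splitting the array and merging sorted halves.
After all merges, the sorted array is [9, 13, 15, 20].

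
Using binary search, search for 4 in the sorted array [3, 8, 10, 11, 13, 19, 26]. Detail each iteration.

Binary search for 4 in [3, 8, 10, 11, 13, 19, 26]:

lo=0, hi=6, mid=3, arr[mid]=11 -> 11 > 4, search left half
lo=0, hi=2, mid=1, arr[mid]=8 -> 8 > 4, search left half
lo=0, hi=0, mid=0, arr[mid]=3 -> 3 < 4, search right half
lo=1 > hi=0, target 4 not found

Binary search determines that 4 is not in the array after 3 comparisons. The search space was exhausted without finding the target.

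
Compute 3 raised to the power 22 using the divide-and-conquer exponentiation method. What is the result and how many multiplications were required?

Computing 3^22 by squaring (build up from 3^1; each line after the first costs one multiplication):

3^1 = 3
3^2 = (3^1)^2 = 3^2 = 9
3^4 = (3^2)^2 = 9^2 = 81
3^5 = 3 * 3^4 = 3 * 81 = 243
3^10 = (3^5)^2 = 243^2 = 59049
3^11 = 3 * 3^10 = 3 * 59049 = 177147
3^22 = (3^11)^2 = 177147^2 = 31381059609

Result: 31381059609
Multiplications needed: 6 (6 lines after 3^1)

3^22 = 31381059609. Using exponentiation by squaring, this requires 6 multiplications. The key idea: if the exponent is even, square the half-power; if odd, multiply by the base once.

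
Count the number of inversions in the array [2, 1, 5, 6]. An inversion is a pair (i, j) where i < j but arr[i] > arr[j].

Finding inversions in [2, 1, 5, 6]:

(0, 1): arr[0]=2 > arr[1]=1

Total inversions: 1

The array has 1 inversion(s): (0,1). Each pair (i,j) satisfies i < j and arr[i] > arr[j].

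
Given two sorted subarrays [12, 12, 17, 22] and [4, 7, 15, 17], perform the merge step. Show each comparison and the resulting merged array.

Merging process:

Compare 12 vs 4: take 4 from right. Merged: [4]
Compare 12 vs 7: take 7 from right. Merged: [4, 7]
Compare 12 vs 15: take 12 from left. Merged: [4, 7, 12]
Compare 12 vs 15: take 12 from left. Merged: [4, 7, 12, 12]
Compare 17 vs 15: take 15 from right. Merged: [4, 7, 12, 12, 15]
Compare 17 vs 17: take 17 from left. Merged: [4, 7, 12, 12, 15, 17]
Compare 22 vs 17: take 17 from right. Merged: [4, 7, 12, 12, 15, 17, 17]
Append remaining from left: [22]. Merged: [4, 7, 12, 12, 15, 17, 17, 22]

Final merged array: [4, 7, 12, 12, 15, 17, 17, 22]
Total comparisons: 7

The merged array is [4, 7, 12, 12, 15, 17, 17, 22], requiring 7 comparisons. The merge step runs in O(n) time where n is the total number of elements.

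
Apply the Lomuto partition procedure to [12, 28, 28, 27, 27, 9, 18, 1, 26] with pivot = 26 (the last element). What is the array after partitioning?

Lomuto partition with pivot = 26:

Initial array: [12, 28, 28, 27, 27, 9, 18, 1, 26]

arr[0]=12 <= 26: swap with position 0, array becomes [12, 28, 28, 27, 27, 9, 18, 1, 26]
arr[1]=28 > 26: no swap
arr[2]=28 > 26: no swap
arr[3]=27 > 26: no swap
arr[4]=27 > 26: no swap
arr[5]=9 <= 26: swap with position 1, array becomes [12, 9, 28, 27, 27, 28, 18, 1, 26]
arr[6]=18 <= 26: swap with position 2, array becomes [12, 9, 18, 27, 27, 28, 28, 1, 26]
arr[7]=1 <= 26: swap with position 3, array becomes [12, 9, 18, 1, 27, 28, 28, 27, 26]

Place pivot at position 4: [12, 9, 18, 1, 26, 28, 28, 27, 27]
Pivot position: 4

After partitioning with pivot 26, the array becomes [12, 9, 18, 1, 26, 28, 28, 27, 27]. The pivot is placed at index 4. All elements to the left of the pivot are <= 26, and all elements to the right are > 26.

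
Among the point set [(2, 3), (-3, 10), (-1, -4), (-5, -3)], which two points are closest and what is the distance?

Computing all pairwise distances among 4 points:

d((2, 3), (-3, 10)) = 8.6023
d((2, 3), (-1, -4)) = 7.6158
d((2, 3), (-5, -3)) = 9.2195
d((-3, 10), (-1, -4)) = 14.1421
d((-3, 10), (-5, -3)) = 13.1529
d((-1, -4), (-5, -3)) = 4.1231 <-- minimum

Closest pair: (-1, -4) and (-5, -3) with distance 4.1231

The closest pair is (-1, -4) and (-5, -3) with Euclidean distance 4.1231. For 4 points, brute-force pairwise comparison is shown above. For large n, the divide-and-conquer algorithm (sort by x, recurse on halves, check the dividing strip) achieves O(n log n).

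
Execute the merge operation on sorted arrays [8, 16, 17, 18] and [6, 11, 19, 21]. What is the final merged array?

Merging process:

Compare 8 vs 6: take 6 from right. Merged: [6]
Compare 8 vs 11: take 8 from left. Merged: [6, 8]
Compare 16 vs 11: take 11 from right. Merged: [6, 8, 11]
Compare 16 vs 19: take 16 from left. Merged: [6, 8, 11, 16]
Compare 17 vs 19: take 17 from left. Merged: [6, 8, 11, 16, 17]
Compare 18 vs 19: take 18 from left. Merged: [6, 8, 11, 16, 17, 18]
Append remaining from right: [19, 21]. Merged: [6, 8, 11, 16, 17, 18, 19, 21]

Final merged array: [6, 8, 11, 16, 17, 18, 19, 21]
Total comparisons: 6

The merged array is [6, 8, 11, 16, 17, 18, 19, 21], requiring 6 comparisons. The merge step runs in O(n) time where n is the total number of elements.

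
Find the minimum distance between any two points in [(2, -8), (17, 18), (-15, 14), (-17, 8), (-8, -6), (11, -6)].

Computing all pairwise distances among 6 points:

d((2, -8), (17, 18)) = 30.0167
d((2, -8), (-15, 14)) = 27.8029
d((2, -8), (-17, 8)) = 24.8395
d((2, -8), (-8, -6)) = 10.198
d((2, -8), (11, -6)) = 9.2195
d((17, 18), (-15, 14)) = 32.249
d((17, 18), (-17, 8)) = 35.4401
d((17, 18), (-8, -6)) = 34.6554
d((17, 18), (11, -6)) = 24.7386
d((-15, 14), (-17, 8)) = 6.3246 <-- minimum
d((-15, 14), (-8, -6)) = 21.1896
d((-15, 14), (11, -6)) = 32.8024
d((-17, 8), (-8, -6)) = 16.6433
d((-17, 8), (11, -6)) = 31.305
d((-8, -6), (11, -6)) = 19.0

Closest pair: (-15, 14) and (-17, 8) with distance 6.3246

The closest pair is (-15, 14) and (-17, 8) with Euclidean distance 6.3246. For 6 points, brute-force pairwise comparison is shown above. For large n, the divide-and-conquer algorithm (sort by x, recurse on halves, check the dividing strip) achieves O(n log n).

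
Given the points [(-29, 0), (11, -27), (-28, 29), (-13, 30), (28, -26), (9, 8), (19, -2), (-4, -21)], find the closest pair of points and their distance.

Computing all pairwise distances among 8 points:

d((-29, 0), (11, -27)) = 48.2597
d((-29, 0), (-28, 29)) = 29.0172
d((-29, 0), (-13, 30)) = 34.0
d((-29, 0), (28, -26)) = 62.6498
d((-29, 0), (9, 8)) = 38.833
d((-29, 0), (19, -2)) = 48.0416
d((-29, 0), (-4, -21)) = 32.6497
d((11, -27), (-28, 29)) = 68.2422
d((11, -27), (-13, 30)) = 61.8466
d((11, -27), (28, -26)) = 17.0294
d((11, -27), (9, 8)) = 35.0571
d((11, -27), (19, -2)) = 26.2488
d((11, -27), (-4, -21)) = 16.1555
d((-28, 29), (-13, 30)) = 15.0333
d((-28, 29), (28, -26)) = 78.492
d((-28, 29), (9, 8)) = 42.5441
d((-28, 29), (19, -2)) = 56.3028
d((-28, 29), (-4, -21)) = 55.4617
d((-13, 30), (28, -26)) = 69.4046
d((-13, 30), (9, 8)) = 31.1127
d((-13, 30), (19, -2)) = 45.2548
d((-13, 30), (-4, -21)) = 51.788
d((28, -26), (9, 8)) = 38.9487
d((28, -26), (19, -2)) = 25.632
d((28, -26), (-4, -21)) = 32.3883
d((9, 8), (19, -2)) = 14.1421 <-- minimum
d((9, 8), (-4, -21)) = 31.7805
d((19, -2), (-4, -21)) = 29.8329

Closest pair: (9, 8) and (19, -2) with distance 14.1421

The closest pair is (9, 8) and (19, -2) with Euclidean distance 14.1421. For 8 points, brute-force pairwise comparison is shown above. For large n, the divide-and-conquer algorithm (sort by x, recurse on halves, check the dividing strip) achieves O(n log n).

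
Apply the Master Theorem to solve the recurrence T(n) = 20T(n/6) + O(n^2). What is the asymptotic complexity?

Master Theorem for T(n) = 20T(n/6) + O(n^2):

a = 20, b = 6, c = 2
log_b(a) = log_6(20) = 1.6720

Case 3: c = 2 > log_6(20) = 1.6720
T(n) = O(n^2) = O(n^2)

For T(n) = 20T(n/6) + O(n^2): log_6(20) = 1.6720. This is Case 3 of the Master Theorem (c > log_b(a), work dominated by root), giving O(n^2).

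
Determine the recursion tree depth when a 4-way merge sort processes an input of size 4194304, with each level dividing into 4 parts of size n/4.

For divide and conquer with division factor 4:

Problem sizes at each level:
Level 0: 4194304
Level 1: 1048576
Level 2: 262144
Level 3: 65536
Level 4: 16384
Level 5: 4096
Level 6: 1024
Level 7: 256
Level 8: 64
Level 9: 16
Level 10: 4
Level 11: 1

The root is level 0 and the size-1 base case is level 11 (the tree spans levels 0 through 11, i.e. 12 levels counting the root), so the depth is the number of divisions: log_4(4194304) = 11

The recursion tree depth is log_4(4194304) = 11. At each level, the problem size is divided by 4, so it takes 11 divisions to reduce to a base case of size 1. The algorithm makes 4 recursive calls at each level.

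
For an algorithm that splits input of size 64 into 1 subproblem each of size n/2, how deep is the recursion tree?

For divide and conquer with division factor 2:

Problem sizes at each level:
Level 0: 64
Level 1: 32
Level 2: 16
Level 3: 8
Level 4: 4
Level 5: 2
Level 6: 1

The root is level 0 and the size-1 base case is level 6 (the tree spans levels 0 through 6, i.e. 7 levels counting the root), so the depth is the number of divisions: log_2(64) = 6

The recursion tree depth is log_2(64) = 6. At each level, the problem size is divided by 2, so it takes 6 divisions to reduce to a base case of size 1. The algorithm makes 1 recursive call at each level.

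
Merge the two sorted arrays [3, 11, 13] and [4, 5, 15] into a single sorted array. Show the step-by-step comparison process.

Merging process:

Compare 3 vs 4: take 3 from left. Merged: [3]
Compare 11 vs 4: take 4 from right. Merged: [3, 4]
Compare 11 vs 5: take 5 from right. Merged: [3, 4, 5]
Compare 11 vs 15: take 11 from left. Merged: [3, 4, 5, 11]
Compare 13 vs 15: take 13 from left. Merged: [3, 4, 5, 11, 13]
Append remaining from right: [15]. Merged: [3, 4, 5, 11, 13, 15]

Final merged array: [3, 4, 5, 11, 13, 15]
Total comparisons: 5

The merged array is [3, 4, 5, 11, 13, 15], requiring 5 comparisons. The merge step runs in O(n) time where n is the total number of elements.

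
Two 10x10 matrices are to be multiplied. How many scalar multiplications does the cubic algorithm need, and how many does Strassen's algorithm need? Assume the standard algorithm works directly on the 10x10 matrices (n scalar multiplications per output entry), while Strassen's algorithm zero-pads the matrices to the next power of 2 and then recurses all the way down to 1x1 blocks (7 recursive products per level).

Matrix multiplication for 10x10 matrices:

Strassen's algorithm requires power-of-2 dimensions. Pad 10x10 to 16x16 (next power of 2).

Standard algorithm: 10^3 = 1000 multiplications
Strassen's algorithm: 7^(log2(16)) = 7^4 = 2401 multiplications
Difference: 1000 - 2401 = -1401 (Strassen uses MORE here due to padding overhead — for small or just-over-power-of-2 n, padding can outweigh the per-level savings)

Standard: 1000 multiplications (10^3). Strassen: 2401 multiplications (7^4, after padding to 16x16). Strassen reduces 8 recursive multiplications to 7 at each level.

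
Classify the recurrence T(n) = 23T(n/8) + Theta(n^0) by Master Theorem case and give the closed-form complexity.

Master Theorem for T(n) = 23T(n/8) + O(n^0):

a = 23, b = 8, c = 0
log_b(a) = log_8(23) = 1.5079

Case 1: c = 0 < log_8(23) = 1.5079
T(n) = O(n^(log_8 23))

For T(n) = 23T(n/8) + O(n^0): log_8(23) = 1.5079. This is Case 1 of the Master Theorem (c < log_b(a), work dominated by leaves), giving O(n^(log_8 23)).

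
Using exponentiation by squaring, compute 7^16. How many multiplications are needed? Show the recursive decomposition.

Computing 7^16 by squaring (build up from 7^1; each line after the first costs one multiplication):

7^1 = 7
7^2 = (7^1)^2 = 7^2 = 49
7^4 = (7^2)^2 = 49^2 = 2401
7^8 = (7^4)^2 = 2401^2 = 5764801
7^16 = (7^8)^2 = 5764801^2 = 33232930569601

Result: 33232930569601
Multiplications needed: 4 (4 lines after 7^1)

7^16 = 33232930569601. Using exponentiation by squaring, this requires 4 multiplications. The key idea: if the exponent is even, square the half-power; if odd, multiply by the base once.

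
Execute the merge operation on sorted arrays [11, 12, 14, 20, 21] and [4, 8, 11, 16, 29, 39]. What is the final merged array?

Merging process:

Compare 11 vs 4: take 4 from right. Merged: [4]
Compare 11 vs 8: take 8 from right. Merged: [4, 8]
Compare 11 vs 11: take 11 from left. Merged: [4, 8, 11]
Compare 12 vs 11: take 11 from right. Merged: [4, 8, 11, 11]
Compare 12 vs 16: take 12 from left. Merged: [4, 8, 11, 11, 12]
Compare 14 vs 16: take 14 from left. Merged: [4, 8, 11, 11, 12, 14]
Compare 20 vs 16: take 16 from right. Merged: [4, 8, 11, 11, 12, 14, 16]
Compare 20 vs 29: take 20 from left. Merged: [4, 8, 11, 11, 12, 14, 16, 20]
Compare 21 vs 29: take 21 from left. Merged: [4, 8, 11, 11, 12, 14, 16, 20, 21]
Append remaining from right: [29, 39]. Merged: [4, 8, 11, 11, 12, 14, 16, 20, 21, 29, 39]

Final merged array: [4, 8, 11, 11, 12, 14, 16, 20, 21, 29, 39]
Total comparisons: 9

The merged array is [4, 8, 11, 11, 12, 14, 16, 20, 21, 29, 39], requiring 9 comparisons. The merge step runs in O(n) time where n is the total number of elements.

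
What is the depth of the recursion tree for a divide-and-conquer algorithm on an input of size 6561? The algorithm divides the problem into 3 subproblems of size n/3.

For divide and conquer with division factor 3:

Problem sizes at each level:
Level 0: 6561
Level 1: 2187
Level 2: 729
Level 3: 243
Level 4: 81
Level 5: 27
Level 6: 9
Level 7: 3
Level 8: 1

The root is level 0 and the size-1 base case is level 8 (the tree spans levels 0 through 8, i.e. 9 levels counting the root), so the depth is the number of divisions: log_3(6561) = 8

The recursion tree depth is log_3(6561) = 8. At each level, the problem size is divided by 3, so it takes 8 divisions to reduce to a base case of size 1. The algorithm makes 3 recursive calls at each level.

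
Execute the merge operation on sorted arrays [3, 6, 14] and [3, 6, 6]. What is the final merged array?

Merging process:

Compare 3 vs 3: take 3 from left. Merged: [3]
Compare 6 vs 3: take 3 from right. Merged: [3, 3]
Compare 6 vs 6: take 6 from left. Merged: [3, 3, 6]
Compare 14 vs 6: take 6 from right. Merged: [3, 3, 6, 6]
Compare 14 vs 6: take 6 from right. Merged: [3, 3, 6, 6, 6]
Append remaining from left: [14]. Merged: [3, 3, 6, 6, 6, 14]

Final merged array: [3, 3, 6, 6, 6, 14]
Total comparisons: 5

The merged array is [3, 3, 6, 6, 6, 14], requiring 5 comparisons. The merge step runs in O(n) time where n is the total number of elements.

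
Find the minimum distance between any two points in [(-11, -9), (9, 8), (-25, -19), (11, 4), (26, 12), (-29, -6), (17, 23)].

Computing all pairwise distances among 7 points:

d((-11, -9), (9, 8)) = 26.2488
d((-11, -9), (-25, -19)) = 17.2047
d((-11, -9), (11, 4)) = 25.5539
d((-11, -9), (26, 12)) = 42.5441
d((-11, -9), (-29, -6)) = 18.2483
d((-11, -9), (17, 23)) = 42.5206
d((9, 8), (-25, -19)) = 43.4166
d((9, 8), (11, 4)) = 4.4721 <-- minimum
d((9, 8), (26, 12)) = 17.4642
d((9, 8), (-29, -6)) = 40.4969
d((9, 8), (17, 23)) = 17.0
d((-25, -19), (11, 4)) = 42.72
d((-25, -19), (26, 12)) = 59.6825
d((-25, -19), (-29, -6)) = 13.6015
d((-25, -19), (17, 23)) = 59.397
d((11, 4), (26, 12)) = 17.0
d((11, 4), (-29, -6)) = 41.2311
d((11, 4), (17, 23)) = 19.9249
d((26, 12), (-29, -6)) = 57.8705
d((26, 12), (17, 23)) = 14.2127
d((-29, -6), (17, 23)) = 54.3783

Closest pair: (9, 8) and (11, 4) with distance 4.4721

The closest pair is (9, 8) and (11, 4) with Euclidean distance 4.4721. For 7 points, brute-force pairwise comparison is shown above. For large n, the divide-and-conquer algorithm (sort by x, recurse on halves, check the dividing strip) achieves O(n log n).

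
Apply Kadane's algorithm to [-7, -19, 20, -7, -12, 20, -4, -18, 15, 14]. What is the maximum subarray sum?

Using Kadane's algorithm on [-7, -19, 20, -7, -12, 20, -4, -18, 15, 14]:

Scanning through the array:
Position 1 (value -19): max_ending_here = -19, max_so_far = -7
Position 2 (value 20): max_ending_here = 20, max_so_far = 20
Position 3 (value -7): max_ending_here = 13, max_so_far = 20
Position 4 (value -12): max_ending_here = 1, max_so_far = 20
Position 5 (value 20): max_ending_here = 21, max_so_far = 21
Position 6 (value -4): max_ending_here = 17, max_so_far = 21
Position 7 (value -18): max_ending_here = -1, max_so_far = 21
Position 8 (value 15): max_ending_here = 15, max_so_far = 21
Position 9 (value 14): max_ending_here = 29, max_so_far = 29

Maximum subarray: [15, 14]
Maximum sum: 29

The maximum subarray is [15, 14] with sum 29. This subarray runs from index 8 to index 9.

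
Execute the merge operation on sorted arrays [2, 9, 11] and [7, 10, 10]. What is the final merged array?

Merging process:

Compare 2 vs 7: take 2 from left. Merged: [2]
Compare 9 vs 7: take 7 from right. Merged: [2, 7]
Compare 9 vs 10: take 9 from left. Merged: [2, 7, 9]
Compare 11 vs 10: take 10 from right. Merged: [2, 7, 9, 10]
Compare 11 vs 10: take 10 from right. Merged: [2, 7, 9, 10, 10]
Append remaining from left: [11]. Merged: [2, 7, 9, 10, 10, 11]

Final merged array: [2, 7, 9, 10, 10, 11]
Total comparisons: 5

The merged array is [2, 7, 9, 10, 10, 11], requiring 5 comparisons. The merge step runs in O(n) time where n is the total number of elements.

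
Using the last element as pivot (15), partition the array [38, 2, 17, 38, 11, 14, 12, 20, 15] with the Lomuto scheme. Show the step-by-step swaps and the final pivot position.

Lomuto partition with pivot = 15:

Initial array: [38, 2, 17, 38, 11, 14, 12, 20, 15]

arr[0]=38 > 15: no swap
arr[1]=2 <= 15: swap with position 0, array becomes [2, 38, 17, 38, 11, 14, 12, 20, 15]
arr[2]=17 > 15: no swap
arr[3]=38 > 15: no swap
arr[4]=11 <= 15: swap with position 1, array becomes [2, 11, 17, 38, 38, 14, 12, 20, 15]
arr[5]=14 <= 15: swap with position 2, array becomes [2, 11, 14, 38, 38, 17, 12, 20, 15]
arr[6]=12 <= 15: swap with position 3, array becomes [2, 11, 14, 12, 38, 17, 38, 20, 15]
arr[7]=20 > 15: no swap

Place pivot at position 4: [2, 11, 14, 12, 15, 17, 38, 20, 38]
Pivot position: 4

After partitioning with pivot 15, the array becomes [2, 11, 14, 12, 15, 17, 38, 20, 38]. The pivot is placed at index 4. All elements to the left of the pivot are <= 15, and all elements to the right are > 15.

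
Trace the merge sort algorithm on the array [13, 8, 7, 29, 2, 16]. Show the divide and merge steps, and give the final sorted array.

Merge sort trace:

Split: [13, 8, 7, 29, 2, 16] -> [13, 8, 7] and [29, 2, 16]
  Split: [13, 8, 7] -> [13] and [8, 7]
    Split: [8, 7] -> [8] and [7]
    Merge: [8] + [7] -> [7, 8]
  Merge: [13] + [7, 8] -> [7, 8, 13]
  Split: [29, 2, 16] -> [29] and [2, 16]
    Split: [2, 16] -> [2] and [16]
    Merge: [2] + [16] -> [2, 16]
  Merge: [29] + [2, 16] -> [2, 16, 29]
Merge: [7, 8, 13] + [2, 16, 29] -> [2, 7, 8, 13, 16, 29]

Final sorted array: [2, 7, 8, 13, 16, 29]

The merge sort proceeds by recursively splitting the array and merging sorted halves.
After all merges, the sorted array is [2, 7, 8, 13, 16, 29].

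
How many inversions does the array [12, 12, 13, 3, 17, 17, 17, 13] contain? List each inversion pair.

Finding inversions in [12, 12, 13, 3, 17, 17, 17, 13]:

(0, 3): arr[0]=12 > arr[3]=3
(1, 3): arr[1]=12 > arr[3]=3
(2, 3): arr[2]=13 > arr[3]=3
(4, 7): arr[4]=17 > arr[7]=13
(5, 7): arr[5]=17 > arr[7]=13
(6, 7): arr[6]=17 > arr[7]=13

Total inversions: 6

The array has 6 inversion(s): (0,3), (1,3), (2,3), (4,7), (5,7), (6,7). Each pair (i,j) satisfies i < j and arr[i] > arr[j].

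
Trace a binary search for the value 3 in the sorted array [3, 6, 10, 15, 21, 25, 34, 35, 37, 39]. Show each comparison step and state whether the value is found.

Binary search for 3 in [3, 6, 10, 15, 21, 25, 34, 35, 37, 39]:

lo=0, hi=9, mid=4, arr[mid]=21 -> 21 > 3, search left half
lo=0, hi=3, mid=1, arr[mid]=6 -> 6 > 3, search left half
lo=0, hi=0, mid=0, arr[mid]=3 -> Found target at index 0!

Binary search finds 3 at index 0 after 3 comparisons. The search repeatedly halves the search space by comparing with the middle element.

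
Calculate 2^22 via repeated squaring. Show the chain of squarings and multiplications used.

Computing 2^22 by squaring (build up from 2^1; each line after the first costs one multiplication):

2^1 = 2
2^2 = (2^1)^2 = 2^2 = 4
2^4 = (2^2)^2 = 4^2 = 16
2^5 = 2 * 2^4 = 2 * 16 = 32
2^10 = (2^5)^2 = 32^2 = 1024
2^11 = 2 * 2^10 = 2 * 1024 = 2048
2^22 = (2^11)^2 = 2048^2 = 4194304

Result: 4194304
Multiplications needed: 6 (6 lines after 2^1)

2^22 = 4194304. Using exponentiation by squaring, this requires 6 multiplications. The key idea: if the exponent is even, square the half-power; if odd, multiply by the base once.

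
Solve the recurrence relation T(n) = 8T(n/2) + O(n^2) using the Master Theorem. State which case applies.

Master Theorem for T(n) = 8T(n/2) + O(n^2):

a = 8, b = 2, c = 2
log_b(a) = log_2(8) = 3.0000

Case 1: c = 2 < log_2(8) = 3.0000
T(n) = O(n^(log_2 8)) = O(n^3)

For T(n) = 8T(n/2) + O(n^2): log_2(8) = 3.0000. This is Case 1 of the Master Theorem (c < log_b(a), work dominated by leaves), giving O(n^3).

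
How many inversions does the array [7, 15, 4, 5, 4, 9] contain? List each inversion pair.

Finding inversions in [7, 15, 4, 5, 4, 9]:

(0, 2): arr[0]=7 > arr[2]=4
(0, 3): arr[0]=7 > arr[3]=5
(0, 4): arr[0]=7 > arr[4]=4
(1, 2): arr[1]=15 > arr[2]=4
(1, 3): arr[1]=15 > arr[3]=5
(1, 4): arr[1]=15 > arr[4]=4
(1, 5): arr[1]=15 > arr[5]=9
(3, 4): arr[3]=5 > arr[4]=4

Total inversions: 8

The array has 8 inversion(s): (0,2), (0,3), (0,4), (1,2), (1,3), (1,4), (1,5), (3,4). Each pair (i,j) satisfies i < j and arr[i] > arr[j].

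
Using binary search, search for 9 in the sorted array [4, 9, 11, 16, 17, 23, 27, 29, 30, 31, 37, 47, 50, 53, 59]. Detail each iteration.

Binary search for 9 in [4, 9, 11, 16, 17, 23, 27, 29, 30, 31, 37, 47, 50, 53, 59]:

lo=0, hi=14, mid=7, arr[mid]=29 -> 29 > 9, search left half
lo=0, hi=6, mid=3, arr[mid]=16 -> 16 > 9, search left half
lo=0, hi=2, mid=1, arr[mid]=9 -> Found target at index 1!

Binary search finds 9 at index 1 after 3 comparisons. The search repeatedly halves the search space by comparing with the middle element.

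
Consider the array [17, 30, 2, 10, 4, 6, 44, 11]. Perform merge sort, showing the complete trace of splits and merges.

Merge sort trace:

Split: [17, 30, 2, 10, 4, 6, 44, 11] -> [17, 30, 2, 10] and [4, 6, 44, 11]
  Split: [17, 30, 2, 10] -> [17, 30] and [2, 10]
    Split: [17, 30] -> [17] and [30]
    Merge: [17] + [30] -> [17, 30]
    Split: [2, 10] -> [2] and [10]
    Merge: [2] + [10] -> [2, 10]
  Merge: [17, 30] + [2, 10] -> [2, 10, 17, 30]
  Split: [4, 6, 44, 11] -> [4, 6] and [44, 11]
    Split: [4, 6] -> [4] and [6]
    Merge: [4] + [6] -> [4, 6]
    Split: [44, 11] -> [44] and [11]
    Merge: [44] + [11] -> [11, 44]
  Merge: [4, 6] + [11, 44] -> [4, 6, 11, 44]
Merge: [2, 10, 17, 30] + [4, 6, 11, 44] -> [2, 4, 6, 10, 11, 17, 30, 44]

Final sorted array: [2, 4, 6, 10, 11, 17, 30, 44]

The merge sort proceeds by recursively splitting the array and merging sorted halves.
After all merges, the sorted array is [2, 4, 6, 10, 11, 17, 30, 44].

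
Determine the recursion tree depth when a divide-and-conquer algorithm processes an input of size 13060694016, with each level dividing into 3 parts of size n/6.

For divide and conquer with division factor 6:

Problem sizes at each level:
Level 0: 13060694016
Level 1: 2176782336
Level 2: 362797056
Level 3: 60466176
Level 4: 10077696
Level 5: 1679616
Level 6: 279936
Level 7: 46656
Level 8: 7776
Level 9: 1296
Level 10: 216
Level 11: 36
Level 12: 6
Level 13: 1

The root is level 0 and the size-1 base case is level 13 (the tree spans levels 0 through 13, i.e. 14 levels counting the root), so the depth is the number of divisions: log_6(13060694016) = 13

The recursion tree depth is log_6(13060694016) = 13. At each level, the problem size is divided by 6, so it takes 13 divisions to reduce to a base case of size 1. The algorithm makes 3 recursive calls at each level.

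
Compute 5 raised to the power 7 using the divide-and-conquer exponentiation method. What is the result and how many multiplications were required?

Computing 5^7 by squaring (build up from 5^1; each line after the first costs one multiplication):

5^1 = 5
5^2 = (5^1)^2 = 5^2 = 25
5^3 = 5 * 5^2 = 5 * 25 = 125
5^6 = (5^3)^2 = 125^2 = 15625
5^7 = 5 * 5^6 = 5 * 15625 = 78125

Result: 78125
Multiplications needed: 4 (4 lines after 5^1)

5^7 = 78125. Using exponentiation by squaring, this requires 4 multiplications. The key idea: if the exponent is even, square the half-power; if odd, multiply by the base once.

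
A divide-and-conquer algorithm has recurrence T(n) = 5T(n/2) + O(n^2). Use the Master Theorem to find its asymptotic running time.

Master Theorem for T(n) = 5T(n/2) + O(n^2):

a = 5, b = 2, c = 2
log_b(a) = log_2(5) = 2.3219

Case 1: c = 2 < log_2(5) = 2.3219
T(n) = O(n^(log_2 5))

For T(n) = 5T(n/2) + O(n^2): log_2(5) = 2.3219. This is Case 1 of the Master Theorem (c < log_b(a), work dominated by leaves), giving O(n^(log_2 5)).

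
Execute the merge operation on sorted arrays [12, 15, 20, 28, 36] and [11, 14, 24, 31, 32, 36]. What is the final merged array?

Merging process:

Compare 12 vs 11: take 11 from right. Merged: [11]
Compare 12 vs 14: take 12 from left. Merged: [11, 12]
Compare 15 vs 14: take 14 from right. Merged: [11, 12, 14]
Compare 15 vs 24: take 15 from left. Merged: [11, 12, 14, 15]
Compare 20 vs 24: take 20 from left. Merged: [11, 12, 14, 15, 20]
Compare 28 vs 24: take 24 from right. Merged: [11, 12, 14, 15, 20, 24]
Compare 28 vs 31: take 28 from left. Merged: [11, 12, 14, 15, 20, 24, 28]
Compare 36 vs 31: take 31 from right. Merged: [11, 12, 14, 15, 20, 24, 28, 31]
Compare 36 vs 32: take 32 from right. Merged: [11, 12, 14, 15, 20, 24, 28, 31, 32]
Compare 36 vs 36: take 36 from left. Merged: [11, 12, 14, 15, 20, 24, 28, 31, 32, 36]
Append remaining from right: [36]. Merged: [11, 12, 14, 15, 20, 24, 28, 31, 32, 36, 36]

Final merged array: [11, 12, 14, 15, 20, 24, 28, 31, 32, 36, 36]
Total comparisons: 10

The merged array is [11, 12, 14, 15, 20, 24, 28, 31, 32, 36, 36], requiring 10 comparisons. The merge step runs in O(n) time where n is the total number of elements.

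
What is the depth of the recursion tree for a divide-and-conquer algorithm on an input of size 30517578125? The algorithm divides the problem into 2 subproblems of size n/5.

For divide and conquer with division factor 5:

Problem sizes at each level:
Level 0: 30517578125
Level 1: 6103515625
Level 2: 1220703125
Level 3: 244140625
Level 4: 48828125
Level 5: 9765625
Level 6: 1953125
Level 7: 390625
Level 8: 78125
Level 9: 15625
Level 10: 3125
Level 11: 625
Level 12: 125
Level 13: 25
Level 14: 5
Level 15: 1

The root is level 0 and the size-1 base case is level 15 (the tree spans levels 0 through 15, i.e. 16 levels counting the root), so the depth is the number of divisions: log_5(30517578125) = 15

The recursion tree depth is log_5(30517578125) = 15. At each level, the problem size is divided by 5, so it takes 15 divisions to reduce to a base case of size 1. The algorithm makes 2 recursive calls at each level.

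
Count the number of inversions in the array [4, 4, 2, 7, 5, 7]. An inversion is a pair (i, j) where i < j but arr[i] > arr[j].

Finding inversions in [4, 4, 2, 7, 5, 7]:

(0, 2): arr[0]=4 > arr[2]=2
(1, 2): arr[1]=4 > arr[2]=2
(3, 4): arr[3]=7 > arr[4]=5

Total inversions: 3

The array has 3 inversion(s): (0,2), (1,2), (3,4). Each pair (i,j) satisfies i < j and arr[i] > arr[j].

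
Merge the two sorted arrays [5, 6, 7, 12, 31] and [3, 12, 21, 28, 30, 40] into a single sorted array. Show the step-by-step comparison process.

Merging process:

Compare 5 vs 3: take 3 from right. Merged: [3]
Compare 5 vs 12: take 5 from left. Merged: [3, 5]
Compare 6 vs 12: take 6 from left. Merged: [3, 5, 6]
Compare 7 vs 12: take 7 from left. Merged: [3, 5, 6, 7]
Compare 12 vs 12: take 12 from left. Merged: [3, 5, 6, 7, 12]
Compare 31 vs 12: take 12 from right. Merged: [3, 5, 6, 7, 12, 12]
Compare 31 vs 21: take 21 from right. Merged: [3, 5, 6, 7, 12, 12, 21]
Compare 31 vs 28: take 28 from right. Merged: [3, 5, 6, 7, 12, 12, 21, 28]
Compare 31 vs 30: take 30 from right. Merged: [3, 5, 6, 7, 12, 12, 21, 28, 30]
Compare 31 vs 40: take 31 from left. Merged: [3, 5, 6, 7, 12, 12, 21, 28, 30, 31]
Append remaining from right: [40]. Merged: [3, 5, 6, 7, 12, 12, 21, 28, 30, 31, 40]

Final merged array: [3, 5, 6, 7, 12, 12, 21, 28, 30, 31, 40]
Total comparisons: 10

The merged array is [3, 5, 6, 7, 12, 12, 21, 28, 30, 31, 40], requiring 10 comparisons. The merge step runs in O(n) time where n is the total number of elements.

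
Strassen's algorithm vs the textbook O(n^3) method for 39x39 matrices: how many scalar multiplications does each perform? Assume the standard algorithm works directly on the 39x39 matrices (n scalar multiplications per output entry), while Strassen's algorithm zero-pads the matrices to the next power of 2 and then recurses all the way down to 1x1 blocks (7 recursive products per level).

Matrix multiplication for 39x39 matrices:

Strassen's algorithm requires power-of-2 dimensions. Pad 39x39 to 64x64 (next power of 2).

Standard algorithm: 39^3 = 59319 multiplications
Strassen's algorithm: 7^(log2(64)) = 7^6 = 117649 multiplications
Difference: 59319 - 117649 = -58330 (Strassen uses MORE here due to padding overhead — for small or just-over-power-of-2 n, padding can outweigh the per-level savings)

Standard: 59319 multiplications (39^3). Strassen: 117649 multiplications (7^6, after padding to 64x64). Strassen reduces 8 recursive multiplications to 7 at each level.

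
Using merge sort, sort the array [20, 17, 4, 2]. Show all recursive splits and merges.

Merge sort trace:

Split: [20, 17, 4, 2] -> [20, 17] and [4, 2]
  Split: [20, 17] -> [20] and [17]
  Merge: [20] + [17] -> [17, 20]
  Split: [4, 2] -> [4] and [2]
  Merge: [4] + [2] -> [2, 4]
Merge: [17, 20] + [2, 4] -> [2, 4, 17, 20]

Final sorted array: [2, 4, 17, 20]

The merge sort proceeds by recursively splitting the array and merging sorted halves.
After all merges, the sorted array is [2, 4, 17, 20].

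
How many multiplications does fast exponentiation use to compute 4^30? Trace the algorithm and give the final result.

Computing 4^30 by squaring (build up from 4^1; each line after the first costs one multiplication):

4^1 = 4
4^2 = (4^1)^2 = 4^2 = 16
4^3 = 4 * 4^2 = 4 * 16 = 64
4^6 = (4^3)^2 = 64^2 = 4096
4^7 = 4 * 4^6 = 4 * 4096 = 16384
4^14 = (4^7)^2 = 16384^2 = 268435456
4^15 = 4 * 4^14 = 4 * 268435456 = 1073741824
4^30 = (4^15)^2 = 1073741824^2 = 1152921504606846976

Result: 1152921504606846976
Multiplications needed: 7 (7 lines after 4^1)

4^30 = 1152921504606846976. Using exponentiation by squaring, this requires 7 multiplications. The key idea: if the exponent is even, square the half-power; if odd, multiply by the base once.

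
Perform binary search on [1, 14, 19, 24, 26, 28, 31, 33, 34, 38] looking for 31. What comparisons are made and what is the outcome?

Binary search for 31 in [1, 14, 19, 24, 26, 28, 31, 33, 34, 38]:

lo=0, hi=9, mid=4, arr[mid]=26 -> 26 < 31, search right half
lo=5, hi=9, mid=7, arr[mid]=33 -> 33 > 31, search left half
lo=5, hi=6, mid=5, arr[mid]=28 -> 28 < 31, search right half
lo=6, hi=6, mid=6, arr[mid]=31 -> Found target at index 6!

Binary search finds 31 at index 6 after 4 comparisons. The search repeatedly halves the search space by comparing with the middle element.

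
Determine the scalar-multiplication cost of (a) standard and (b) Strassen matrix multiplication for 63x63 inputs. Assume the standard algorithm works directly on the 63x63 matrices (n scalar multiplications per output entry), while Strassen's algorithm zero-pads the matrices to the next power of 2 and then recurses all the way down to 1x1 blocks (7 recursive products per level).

Matrix multiplication for 63x63 matrices:

Strassen's algorithm requires power-of-2 dimensions. Pad 63x63 to 64x64 (next power of 2).

Standard algorithm: 63^3 = 250047 multiplications
Strassen's algorithm: 7^(log2(64)) = 7^6 = 117649 multiplications
Savings: 250047 - 117649 = 132398 multiplications

Standard: 250047 multiplications (63^3). Strassen: 117649 multiplications (7^6, after padding to 64x64). Strassen reduces 8 recursive multiplications to 7 at each level.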